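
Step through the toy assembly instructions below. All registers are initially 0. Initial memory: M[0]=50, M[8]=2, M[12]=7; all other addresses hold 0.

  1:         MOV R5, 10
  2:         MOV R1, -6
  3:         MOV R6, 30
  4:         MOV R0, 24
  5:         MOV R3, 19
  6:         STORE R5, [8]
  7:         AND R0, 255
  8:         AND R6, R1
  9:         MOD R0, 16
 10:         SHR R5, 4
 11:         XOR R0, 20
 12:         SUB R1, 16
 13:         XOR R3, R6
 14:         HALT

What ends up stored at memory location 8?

10

MOV R5, 10 → R5=10
MOV R1, -6 → R1=-6
MOV R6, 30 → R6=30
MOV R0, 24 → R0=24
MOV R3, 19 → R3=19
STORE R5, [8] → M[8]=10
AND R0, 255 → R0=24&255=24
AND R6, R1 → R6=30&(-6)=26
MOD R0, 16 → R0=24%16=8
SHR R5, 4 → R5=10>>4=0
XOR R0, 20 → R0=8^20=28
SUB R1, 16 → R1=(-6)-16=-22
XOR R3, R6 → R3=19^26=9
halt.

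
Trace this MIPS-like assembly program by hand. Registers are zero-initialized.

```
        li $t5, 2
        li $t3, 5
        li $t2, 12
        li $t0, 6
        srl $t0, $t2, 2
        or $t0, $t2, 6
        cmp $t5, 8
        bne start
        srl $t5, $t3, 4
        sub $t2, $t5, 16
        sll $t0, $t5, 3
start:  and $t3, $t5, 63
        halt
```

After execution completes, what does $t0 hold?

14

after li $t5, 2: $t5=2
after li $t3, 5: $t3=5
after li $t2, 12: $t2=12
after li $t0, 6: $t0=6
after srl $t0, $t2, 2: $t0=12>>2=3
after or $t0, $t2, 6: $t0=12|6=14
cmp $t5, 8  (cmp 2,8)
bne start: taken
after and $t3, $t5, 63: $t3=2&63=2
halt.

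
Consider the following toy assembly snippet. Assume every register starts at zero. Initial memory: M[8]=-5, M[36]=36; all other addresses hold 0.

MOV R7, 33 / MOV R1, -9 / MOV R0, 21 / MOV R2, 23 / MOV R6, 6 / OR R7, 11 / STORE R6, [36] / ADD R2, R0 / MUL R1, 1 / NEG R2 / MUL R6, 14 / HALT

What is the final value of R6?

R7=33
R1=-9
R0=21
R2=23
R6=6
R7=33|11=43
STORE R6, [36] → M[36]=6
R2=23+21=44
R1=(-9)*1=-9
R2=-(44)=-44
R6=6*14=84
halt.

84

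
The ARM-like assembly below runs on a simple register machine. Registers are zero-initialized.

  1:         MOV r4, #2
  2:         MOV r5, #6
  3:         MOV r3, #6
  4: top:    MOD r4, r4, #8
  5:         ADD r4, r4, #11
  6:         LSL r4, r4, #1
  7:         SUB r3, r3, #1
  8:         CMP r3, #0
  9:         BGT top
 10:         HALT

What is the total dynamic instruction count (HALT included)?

after MOV r4, #2: r4=2
after MOV r5, #6: r5=6
after MOV r3, #6: r3=6
after MOD r4, r4, #8: r4=2%8=2
after ADD r4, r4, #11: r4=2+11=13
after LSL r4, r4, #1: r4=13<<1=26
after SUB r3, r3, #1: r3=6-1=5
CMP r3, #0  (cmp 5,0)
BGT top: taken
after MOD r4, r4, #8: r4=26%8=2
after ADD r4, r4, #11: r4=2+11=13
after LSL r4, r4, #1: r4=13<<1=26
after SUB r3, r3, #1: r3=5-1=4
CMP r3, #0  (cmp 4,0)
BGT top: taken
after MOD r4, r4, #8: r4=26%8=2
after ADD r4, r4, #11: r4=2+11=13
after LSL r4, r4, #1: r4=13<<1=26
after SUB r3, r3, #1: r3=4-1=3
CMP r3, #0  (cmp 3,0)
BGT top: taken
after MOD r4, r4, #8: r4=26%8=2
after ADD r4, r4, #11: r4=2+11=13
after LSL r4, r4, #1: r4=13<<1=26
after SUB r3, r3, #1: r3=3-1=2
CMP r3, #0  (cmp 2,0)
BGT top: taken
after MOD r4, r4, #8: r4=26%8=2
after ADD r4, r4, #11: r4=2+11=13
after LSL r4, r4, #1: r4=13<<1=26
after SUB r3, r3, #1: r3=2-1=1
CMP r3, #0  (cmp 1,0)
BGT top: taken
after MOD r4, r4, #8: r4=26%8=2
after ADD r4, r4, #11: r4=2+11=13
after LSL r4, r4, #1: r4=13<<1=26
after SUB r3, r3, #1: r3=1-1=0
CMP r3, #0  (cmp 0,0)
BGT top: not taken
halt.
Total executed instructions: 40.

40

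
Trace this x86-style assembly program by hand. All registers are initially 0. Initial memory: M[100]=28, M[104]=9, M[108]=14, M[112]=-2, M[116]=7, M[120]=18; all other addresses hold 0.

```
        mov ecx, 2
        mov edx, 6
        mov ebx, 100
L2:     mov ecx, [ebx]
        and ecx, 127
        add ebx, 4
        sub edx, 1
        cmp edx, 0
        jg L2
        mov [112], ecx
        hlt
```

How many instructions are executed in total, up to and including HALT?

after mov ecx, 2: ecx=2
after mov edx, 6: edx=6
after mov ebx, 100: ebx=100
after mov ecx, [ebx]: ecx=M[100]=28
after and ecx, 127: ecx=28&127=28
after add ebx, 4: ebx=100+4=104
after sub edx, 1: edx=6-1=5
cmp edx, 0  (cmp 5,0)
jg L2: taken
after mov ecx, [ebx]: ecx=M[104]=9
after and ecx, 127: ecx=9&127=9
after add ebx, 4: ebx=104+4=108
after sub edx, 1: edx=5-1=4
cmp edx, 0  (cmp 4,0)
jg L2: taken
after mov ecx, [ebx]: ecx=M[108]=14
after and ecx, 127: ecx=14&127=14
after add ebx, 4: ebx=108+4=112
after sub edx, 1: edx=4-1=3
cmp edx, 0  (cmp 3,0)
jg L2: taken
after mov ecx, [ebx]: ecx=M[112]=-2
after and ecx, 127: ecx=(-2)&127=126
after add ebx, 4: ebx=112+4=116
after sub edx, 1: edx=3-1=2
cmp edx, 0  (cmp 2,0)
jg L2: taken
after mov ecx, [ebx]: ecx=M[116]=7
after and ecx, 127: ecx=7&127=7
after add ebx, 4: ebx=116+4=120
after sub edx, 1: edx=2-1=1
cmp edx, 0  (cmp 1,0)
jg L2: taken
after mov ecx, [ebx]: ecx=M[120]=18
after and ecx, 127: ecx=18&127=18
after add ebx, 4: ebx=120+4=124
after sub edx, 1: edx=1-1=0
cmp edx, 0  (cmp 0,0)
jg L2: not taken
mov [112], ecx → M[112]=18
halt.
Total executed instructions: 41.

41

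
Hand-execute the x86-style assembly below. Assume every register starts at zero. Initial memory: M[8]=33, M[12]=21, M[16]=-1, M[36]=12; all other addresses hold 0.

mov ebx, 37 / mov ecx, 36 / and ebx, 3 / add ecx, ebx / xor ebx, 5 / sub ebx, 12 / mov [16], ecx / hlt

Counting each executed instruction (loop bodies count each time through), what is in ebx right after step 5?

4

mov ebx, 37 → ebx=37
mov ecx, 36 → ecx=36
and ebx, 3 → ebx=37&3=1
add ecx, ebx → ecx=36+1=37
xor ebx, 5 → ebx=1^5=4
After step 5: ebx = 4.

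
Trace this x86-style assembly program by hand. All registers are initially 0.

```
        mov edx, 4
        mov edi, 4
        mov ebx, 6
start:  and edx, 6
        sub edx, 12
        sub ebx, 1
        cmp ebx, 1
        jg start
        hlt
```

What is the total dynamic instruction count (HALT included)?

mov edx, 4 → edx=4
mov edi, 4 → edi=4
mov ebx, 6 → ebx=6
and edx, 6 → edx=4&6=4
sub edx, 12 → edx=4-12=-8
sub ebx, 1 → ebx=6-1=5
cmp ebx, 1  (cmp 5,1)
jg start: taken
and edx, 6 → edx=(-8)&6=0
sub edx, 12 → edx=0-12=-12
sub ebx, 1 → ebx=5-1=4
cmp ebx, 1  (cmp 4,1)
jg start: taken
and edx, 6 → edx=(-12)&6=4
sub edx, 12 → edx=4-12=-8
sub ebx, 1 → ebx=4-1=3
cmp ebx, 1  (cmp 3,1)
jg start: taken
and edx, 6 → edx=(-8)&6=0
sub edx, 12 → edx=0-12=-12
sub ebx, 1 → ebx=3-1=2
cmp ebx, 1  (cmp 2,1)
jg start: taken
and edx, 6 → edx=(-12)&6=4
sub edx, 12 → edx=4-12=-8
sub ebx, 1 → ebx=2-1=1
cmp ebx, 1  (cmp 1,1)
jg start: not taken
halt.
Total executed instructions: 29.

29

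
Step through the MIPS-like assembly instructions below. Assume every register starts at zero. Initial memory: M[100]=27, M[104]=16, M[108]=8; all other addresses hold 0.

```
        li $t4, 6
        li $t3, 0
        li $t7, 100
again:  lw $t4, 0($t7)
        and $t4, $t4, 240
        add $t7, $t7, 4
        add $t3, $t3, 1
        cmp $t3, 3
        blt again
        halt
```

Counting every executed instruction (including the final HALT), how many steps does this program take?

li $t4, 6 → $t4=6
li $t3, 0 → $t3=0
li $t7, 100 → $t7=100
lw $t4, 0($t7) → $t4=M[100]=27
and $t4, $t4, 240 → $t4=27&240=16
add $t7, $t7, 4 → $t7=100+4=104
add $t3, $t3, 1 → $t3=0+1=1
cmp $t3, 3  (cmp 1,3)
blt again: taken
lw $t4, 0($t7) → $t4=M[104]=16
and $t4, $t4, 240 → $t4=16&240=16
add $t7, $t7, 4 → $t7=104+4=108
add $t3, $t3, 1 → $t3=1+1=2
cmp $t3, 3  (cmp 2,3)
blt again: taken
lw $t4, 0($t7) → $t4=M[108]=8
and $t4, $t4, 240 → $t4=8&240=0
add $t7, $t7, 4 → $t7=108+4=112
add $t3, $t3, 1 → $t3=2+1=3
cmp $t3, 3  (cmp 3,3)
blt again: not taken
halt.
Total executed instructions: 22.

22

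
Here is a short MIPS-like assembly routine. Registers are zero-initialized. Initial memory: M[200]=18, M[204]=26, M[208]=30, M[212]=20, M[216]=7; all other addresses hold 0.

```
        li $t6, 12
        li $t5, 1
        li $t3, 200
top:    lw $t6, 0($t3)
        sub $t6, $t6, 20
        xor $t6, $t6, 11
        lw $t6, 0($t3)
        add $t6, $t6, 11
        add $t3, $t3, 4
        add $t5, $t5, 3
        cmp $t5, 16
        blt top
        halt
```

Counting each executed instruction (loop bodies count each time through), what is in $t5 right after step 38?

13

after li $t6, 12: $t6=12
after li $t5, 1: $t5=1
after li $t3, 200: $t3=200
after lw $t6, 0($t3): $t6=M[200]=18
after sub $t6, $t6, 20: $t6=18-20=-2
after xor $t6, $t6, 11: $t6=(-2)^11=-11
after lw $t6, 0($t3): $t6=M[200]=18
after add $t6, $t6, 11: $t6=18+11=29
after add $t3, $t3, 4: $t3=200+4=204
after add $t5, $t5, 3: $t5=1+3=4
cmp $t5, 16  (cmp 4,16)
blt top: taken
after lw $t6, 0($t3): $t6=M[204]=26
after sub $t6, $t6, 20: $t6=26-20=6
after xor $t6, $t6, 11: $t6=6^11=13
after lw $t6, 0($t3): $t6=M[204]=26
after add $t6, $t6, 11: $t6=26+11=37
after add $t3, $t3, 4: $t3=204+4=208
after add $t5, $t5, 3: $t5=4+3=7
cmp $t5, 16  (cmp 7,16)
blt top: taken
after lw $t6, 0($t3): $t6=M[208]=30
after sub $t6, $t6, 20: $t6=30-20=10
after xor $t6, $t6, 11: $t6=10^11=1
after lw $t6, 0($t3): $t6=M[208]=30
after add $t6, $t6, 11: $t6=30+11=41
after add $t3, $t3, 4: $t3=208+4=212
after add $t5, $t5, 3: $t5=7+3=10
cmp $t5, 16  (cmp 10,16)
blt top: taken
after lw $t6, 0($t3): $t6=M[212]=20
after sub $t6, $t6, 20: $t6=20-20=0
after xor $t6, $t6, 11: $t6=0^11=11
after lw $t6, 0($t3): $t6=M[212]=20
after add $t6, $t6, 11: $t6=20+11=31
after add $t3, $t3, 4: $t3=212+4=216
after add $t5, $t5, 3: $t5=10+3=13
cmp $t5, 16  (cmp 13,16)
After step 38: $t5 = 13.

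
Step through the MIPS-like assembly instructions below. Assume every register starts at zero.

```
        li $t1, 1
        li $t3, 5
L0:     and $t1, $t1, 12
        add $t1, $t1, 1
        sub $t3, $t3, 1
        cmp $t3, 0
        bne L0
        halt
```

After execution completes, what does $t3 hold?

after li $t1, 1: $t1=1
after li $t3, 5: $t3=5
after and $t1, $t1, 12: $t1=1&12=0
after add $t1, $t1, 1: $t1=0+1=1
after sub $t3, $t3, 1: $t3=5-1=4
cmp $t3, 0  (cmp 4,0)
bne L0: taken
after and $t1, $t1, 12: $t1=1&12=0
after add $t1, $t1, 1: $t1=0+1=1
after sub $t3, $t3, 1: $t3=4-1=3
cmp $t3, 0  (cmp 3,0)
bne L0: taken
after and $t1, $t1, 12: $t1=1&12=0
after add $t1, $t1, 1: $t1=0+1=1
after sub $t3, $t3, 1: $t3=3-1=2
cmp $t3, 0  (cmp 2,0)
bne L0: taken
after and $t1, $t1, 12: $t1=1&12=0
after add $t1, $t1, 1: $t1=0+1=1
after sub $t3, $t3, 1: $t3=2-1=1
cmp $t3, 0  (cmp 1,0)
bne L0: taken
after and $t1, $t1, 12: $t1=1&12=0
after add $t1, $t1, 1: $t1=0+1=1
after sub $t3, $t3, 1: $t3=1-1=0
cmp $t3, 0  (cmp 0,0)
bne L0: not taken
halt.

0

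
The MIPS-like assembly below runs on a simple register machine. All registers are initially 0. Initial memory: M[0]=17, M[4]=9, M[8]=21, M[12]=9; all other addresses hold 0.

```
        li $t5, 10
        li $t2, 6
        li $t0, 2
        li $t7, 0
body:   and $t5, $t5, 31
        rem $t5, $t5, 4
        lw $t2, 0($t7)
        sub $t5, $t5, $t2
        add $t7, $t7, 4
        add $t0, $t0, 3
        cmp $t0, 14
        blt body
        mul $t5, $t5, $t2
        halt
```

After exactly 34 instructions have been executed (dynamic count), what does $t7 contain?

16

after li $t5, 10: $t5=10
after li $t2, 6: $t2=6
after li $t0, 2: $t0=2
after li $t7, 0: $t7=0
after and $t5, $t5, 31: $t5=10&31=10
after rem $t5, $t5, 4: $t5=10%4=2
after lw $t2, 0($t7): $t2=M[0]=17
after sub $t5, $t5, $t2: $t5=2-17=-15
after add $t7, $t7, 4: $t7=0+4=4
after add $t0, $t0, 3: $t0=2+3=5
cmp $t0, 14  (cmp 5,14)
blt body: taken
after and $t5, $t5, 31: $t5=(-15)&31=17
after rem $t5, $t5, 4: $t5=17%4=1
after lw $t2, 0($t7): $t2=M[4]=9
after sub $t5, $t5, $t2: $t5=1-9=-8
after add $t7, $t7, 4: $t7=4+4=8
after add $t0, $t0, 3: $t0=5+3=8
cmp $t0, 14  (cmp 8,14)
blt body: taken
after and $t5, $t5, 31: $t5=(-8)&31=24
after rem $t5, $t5, 4: $t5=24%4=0
after lw $t2, 0($t7): $t2=M[8]=21
after sub $t5, $t5, $t2: $t5=0-21=-21
after add $t7, $t7, 4: $t7=8+4=12
after add $t0, $t0, 3: $t0=8+3=11
cmp $t0, 14  (cmp 11,14)
blt body: taken
after and $t5, $t5, 31: $t5=(-21)&31=11
after rem $t5, $t5, 4: $t5=11%4=3
after lw $t2, 0($t7): $t2=M[12]=9
after sub $t5, $t5, $t2: $t5=3-9=-6
after add $t7, $t7, 4: $t7=12+4=16
after add $t0, $t0, 3: $t0=11+3=14
After step 34: $t7 = 16.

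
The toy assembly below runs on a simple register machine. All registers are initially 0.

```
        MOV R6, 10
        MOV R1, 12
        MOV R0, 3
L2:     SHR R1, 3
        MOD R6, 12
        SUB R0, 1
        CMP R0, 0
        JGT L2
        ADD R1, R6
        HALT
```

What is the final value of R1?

after MOV R6, 10: R6=10
after MOV R1, 12: R1=12
after MOV R0, 3: R0=3
after SHR R1, 3: R1=12>>3=1
after MOD R6, 12: R6=10%12=10
after SUB R0, 1: R0=3-1=2
CMP R0, 0  (cmp 2,0)
JGT L2: taken
after SHR R1, 3: R1=1>>3=0
after MOD R6, 12: R6=10%12=10
after SUB R0, 1: R0=2-1=1
CMP R0, 0  (cmp 1,0)
JGT L2: taken
after SHR R1, 3: R1=0>>3=0
after MOD R6, 12: R6=10%12=10
after SUB R0, 1: R0=1-1=0
CMP R0, 0  (cmp 0,0)
JGT L2: not taken
after ADD R1, R6: R1=0+10=10
halt.

10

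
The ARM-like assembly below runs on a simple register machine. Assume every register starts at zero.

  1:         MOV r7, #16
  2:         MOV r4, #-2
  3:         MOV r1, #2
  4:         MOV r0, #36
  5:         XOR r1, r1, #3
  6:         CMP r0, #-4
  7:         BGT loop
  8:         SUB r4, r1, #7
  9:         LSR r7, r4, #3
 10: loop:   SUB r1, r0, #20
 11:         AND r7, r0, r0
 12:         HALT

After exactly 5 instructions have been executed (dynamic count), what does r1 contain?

1

after MOV r7, #16: r7=16
after MOV r4, #-2: r4=-2
after MOV r1, #2: r1=2
after MOV r0, #36: r0=36
after XOR r1, r1, #3: r1=2^3=1
After step 5: r1 = 1.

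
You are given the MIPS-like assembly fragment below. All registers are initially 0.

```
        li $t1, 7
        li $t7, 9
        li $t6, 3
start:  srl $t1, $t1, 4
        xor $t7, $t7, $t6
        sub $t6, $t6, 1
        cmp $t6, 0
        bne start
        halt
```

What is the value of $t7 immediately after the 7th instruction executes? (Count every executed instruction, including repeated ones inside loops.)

10

after li $t1, 7: $t1=7
after li $t7, 9: $t7=9
after li $t6, 3: $t6=3
after srl $t1, $t1, 4: $t1=7>>4=0
after xor $t7, $t7, $t6: $t7=9^3=10
after sub $t6, $t6, 1: $t6=3-1=2
cmp $t6, 0  (cmp 2,0)
After step 7: $t7 = 10.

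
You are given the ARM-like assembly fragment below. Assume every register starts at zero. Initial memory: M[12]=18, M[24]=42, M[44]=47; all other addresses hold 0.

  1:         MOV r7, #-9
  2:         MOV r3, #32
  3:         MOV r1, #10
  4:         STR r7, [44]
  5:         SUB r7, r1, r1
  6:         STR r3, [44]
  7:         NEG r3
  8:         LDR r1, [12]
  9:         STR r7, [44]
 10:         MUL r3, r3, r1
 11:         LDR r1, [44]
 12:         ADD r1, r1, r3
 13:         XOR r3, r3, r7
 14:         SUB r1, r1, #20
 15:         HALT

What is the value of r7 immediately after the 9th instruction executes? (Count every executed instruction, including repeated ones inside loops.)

MOV r7, #-9 → r7=-9
MOV r3, #32 → r3=32
MOV r1, #10 → r1=10
STR r7, [44] → M[44]=-9
SUB r7, r1, r1 → r7=10-10=0
STR r3, [44] → M[44]=32
NEG r3 → r3=-(32)=-32
LDR r1, [12] → r1=M[12]=18
STR r7, [44] → M[44]=0
After step 9: r7 = 0.

0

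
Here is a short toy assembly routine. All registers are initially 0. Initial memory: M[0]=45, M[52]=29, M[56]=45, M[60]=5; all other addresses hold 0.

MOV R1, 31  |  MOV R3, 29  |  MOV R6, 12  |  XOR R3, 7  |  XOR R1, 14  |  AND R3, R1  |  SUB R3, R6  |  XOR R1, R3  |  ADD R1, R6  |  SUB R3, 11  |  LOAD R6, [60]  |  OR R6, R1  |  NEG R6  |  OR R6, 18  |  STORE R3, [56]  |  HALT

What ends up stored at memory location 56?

-7

MOV R1, 31 → R1=31
MOV R3, 29 → R3=29
MOV R6, 12 → R6=12
XOR R3, 7 → R3=29^7=26
XOR R1, 14 → R1=31^14=17
AND R3, R1 → R3=26&17=16
SUB R3, R6 → R3=16-12=4
XOR R1, R3 → R1=17^4=21
ADD R1, R6 → R1=21+12=33
SUB R3, 11 → R3=4-11=-7
LOAD R6, [60] → R6=M[60]=5
OR R6, R1 → R6=5|33=37
NEG R6 → R6=-(37)=-37
OR R6, 18 → R6=(-37)|18=-37
STORE R3, [56] → M[56]=-7
halt.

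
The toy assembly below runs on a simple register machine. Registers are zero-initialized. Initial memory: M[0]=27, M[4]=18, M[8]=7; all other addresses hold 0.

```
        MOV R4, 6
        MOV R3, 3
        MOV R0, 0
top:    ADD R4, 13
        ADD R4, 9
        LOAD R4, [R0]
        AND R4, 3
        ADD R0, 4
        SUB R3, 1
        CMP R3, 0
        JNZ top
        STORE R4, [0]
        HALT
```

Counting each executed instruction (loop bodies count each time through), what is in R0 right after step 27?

12

MOV R4, 6 → R4=6
MOV R3, 3 → R3=3
MOV R0, 0 → R0=0
ADD R4, 13 → R4=6+13=19
ADD R4, 9 → R4=19+9=28
LOAD R4, [R0] → R4=M[0]=27
AND R4, 3 → R4=27&3=3
ADD R0, 4 → R0=0+4=4
SUB R3, 1 → R3=3-1=2
CMP R3, 0  (cmp 2,0)
JNZ top: taken
ADD R4, 13 → R4=3+13=16
ADD R4, 9 → R4=16+9=25
LOAD R4, [R0] → R4=M[4]=18
AND R4, 3 → R4=18&3=2
ADD R0, 4 → R0=4+4=8
SUB R3, 1 → R3=2-1=1
CMP R3, 0  (cmp 1,0)
JNZ top: taken
ADD R4, 13 → R4=2+13=15
ADD R4, 9 → R4=15+9=24
LOAD R4, [R0] → R4=M[8]=7
AND R4, 3 → R4=7&3=3
ADD R0, 4 → R0=8+4=12
SUB R3, 1 → R3=1-1=0
CMP R3, 0  (cmp 0,0)
JNZ top: not taken
After step 27: R0 = 12.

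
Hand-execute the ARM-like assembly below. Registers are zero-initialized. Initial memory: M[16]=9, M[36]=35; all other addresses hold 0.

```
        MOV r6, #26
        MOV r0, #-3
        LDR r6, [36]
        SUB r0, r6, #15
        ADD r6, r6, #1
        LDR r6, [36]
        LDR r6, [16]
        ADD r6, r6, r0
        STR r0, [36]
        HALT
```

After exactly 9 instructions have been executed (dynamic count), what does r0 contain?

20

r6=26
r0=-3
r6=M[36]=35
r0=35-15=20
r6=35+1=36
r6=M[36]=35
r6=M[16]=9
r6=9+20=29
STR r0, [36] → M[36]=20
After step 9: r0 = 20.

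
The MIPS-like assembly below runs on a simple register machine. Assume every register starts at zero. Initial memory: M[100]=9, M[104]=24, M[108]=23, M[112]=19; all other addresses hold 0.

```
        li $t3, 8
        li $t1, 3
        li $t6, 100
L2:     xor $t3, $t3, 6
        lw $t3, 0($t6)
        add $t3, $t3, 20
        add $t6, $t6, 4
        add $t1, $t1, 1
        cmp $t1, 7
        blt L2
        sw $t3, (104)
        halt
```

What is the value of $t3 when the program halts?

$t3=8
$t1=3
$t6=100
$t3=8^6=14
$t3=M[100]=9
$t3=9+20=29
$t6=100+4=104
$t1=3+1=4
cmp $t1, 7  (cmp 4,7)
blt L2: taken
$t3=29^6=27
$t3=M[104]=24
$t3=24+20=44
$t6=104+4=108
$t1=4+1=5
cmp $t1, 7  (cmp 5,7)
blt L2: taken
$t3=44^6=42
$t3=M[108]=23
$t3=23+20=43
$t6=108+4=112
$t1=5+1=6
cmp $t1, 7  (cmp 6,7)
blt L2: taken
$t3=43^6=45
$t3=M[112]=19
$t3=19+20=39
$t6=112+4=116
$t1=6+1=7
cmp $t1, 7  (cmp 7,7)
blt L2: not taken
sw $t3, (104) → M[104]=39
halt.

39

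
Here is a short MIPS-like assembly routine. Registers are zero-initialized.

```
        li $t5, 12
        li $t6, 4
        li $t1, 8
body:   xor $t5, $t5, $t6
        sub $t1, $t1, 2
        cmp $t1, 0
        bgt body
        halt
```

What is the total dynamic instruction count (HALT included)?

$t5=12
$t6=4
$t1=8
$t5=12^4=8
$t1=8-2=6
cmp $t1, 0  (cmp 6,0)
bgt body: taken
$t5=8^4=12
$t1=6-2=4
cmp $t1, 0  (cmp 4,0)
bgt body: taken
$t5=12^4=8
$t1=4-2=2
cmp $t1, 0  (cmp 2,0)
bgt body: taken
$t5=8^4=12
$t1=2-2=0
cmp $t1, 0  (cmp 0,0)
bgt body: not taken
halt.
Total executed instructions: 20.

20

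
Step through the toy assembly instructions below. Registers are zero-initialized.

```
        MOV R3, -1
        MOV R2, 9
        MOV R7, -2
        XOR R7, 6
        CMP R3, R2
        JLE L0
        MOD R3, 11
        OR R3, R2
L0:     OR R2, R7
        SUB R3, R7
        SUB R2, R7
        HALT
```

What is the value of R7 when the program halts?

-8

after MOV R3, -1: R3=-1
after MOV R2, 9: R2=9
after MOV R7, -2: R7=-2
after XOR R7, 6: R7=(-2)^6=-8
CMP R3, R2  (cmp -1,9)
JLE L0: taken
after OR R2, R7: R2=9|(-8)=-7
after SUB R3, R7: R3=(-1)-(-8)=7
after SUB R2, R7: R2=(-7)-(-8)=1
halt.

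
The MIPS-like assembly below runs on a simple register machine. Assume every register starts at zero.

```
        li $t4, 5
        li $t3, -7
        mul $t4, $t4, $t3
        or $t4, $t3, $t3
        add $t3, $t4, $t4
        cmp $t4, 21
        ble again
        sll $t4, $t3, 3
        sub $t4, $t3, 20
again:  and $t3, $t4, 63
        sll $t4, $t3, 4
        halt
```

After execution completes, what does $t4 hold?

912

after li $t4, 5: $t4=5
after li $t3, -7: $t3=-7
after mul $t4, $t4, $t3: $t4=5*(-7)=-35
after or $t4, $t3, $t3: $t4=(-7)|(-7)=-7
after add $t3, $t4, $t4: $t3=(-7)+(-7)=-14
cmp $t4, 21  (cmp -7,21)
ble again: taken
after and $t3, $t4, 63: $t3=(-7)&63=57
after sll $t4, $t3, 4: $t4=57<<4=912
halt.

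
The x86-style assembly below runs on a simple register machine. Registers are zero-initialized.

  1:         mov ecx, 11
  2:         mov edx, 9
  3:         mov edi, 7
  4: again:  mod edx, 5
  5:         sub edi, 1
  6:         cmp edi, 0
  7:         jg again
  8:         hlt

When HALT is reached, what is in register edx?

4

mov ecx, 11 → ecx=11
mov edx, 9 → edx=9
mov edi, 7 → edi=7
mod edx, 5 → edx=9%5=4
sub edi, 1 → edi=7-1=6
cmp edi, 0  (cmp 6,0)
jg again: taken
mod edx, 5 → edx=4%5=4
sub edi, 1 → edi=6-1=5
cmp edi, 0  (cmp 5,0)
jg again: taken
mod edx, 5 → edx=4%5=4
sub edi, 1 → edi=5-1=4
cmp edi, 0  (cmp 4,0)
jg again: taken
mod edx, 5 → edx=4%5=4
sub edi, 1 → edi=4-1=3
cmp edi, 0  (cmp 3,0)
jg again: taken
mod edx, 5 → edx=4%5=4
sub edi, 1 → edi=3-1=2
cmp edi, 0  (cmp 2,0)
jg again: taken
mod edx, 5 → edx=4%5=4
sub edi, 1 → edi=2-1=1
cmp edi, 0  (cmp 1,0)
jg again: taken
mod edx, 5 → edx=4%5=4
sub edi, 1 → edi=1-1=0
cmp edi, 0  (cmp 0,0)
jg again: not taken
halt.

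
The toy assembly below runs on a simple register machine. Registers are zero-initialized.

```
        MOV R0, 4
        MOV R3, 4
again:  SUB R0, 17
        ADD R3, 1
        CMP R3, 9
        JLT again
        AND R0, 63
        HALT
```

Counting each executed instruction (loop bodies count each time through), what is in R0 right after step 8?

-30

R0=4
R3=4
R0=4-17=-13
R3=4+1=5
CMP R3, 9  (cmp 5,9)
JLT again: taken
R0=(-13)-17=-30
R3=5+1=6
After step 8: R0 = -30.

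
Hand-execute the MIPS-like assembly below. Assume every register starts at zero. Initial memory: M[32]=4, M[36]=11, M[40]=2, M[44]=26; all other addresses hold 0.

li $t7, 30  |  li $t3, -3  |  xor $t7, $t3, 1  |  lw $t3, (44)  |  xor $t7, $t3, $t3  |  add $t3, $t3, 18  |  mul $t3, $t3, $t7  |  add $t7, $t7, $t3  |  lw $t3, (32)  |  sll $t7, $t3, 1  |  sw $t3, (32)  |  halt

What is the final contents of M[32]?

4

li $t7, 30 → $t7=30
li $t3, -3 → $t3=-3
xor $t7, $t3, 1 → $t7=(-3)^1=-4
lw $t3, (44) → $t3=M[44]=26
xor $t7, $t3, $t3 → $t7=26^26=0
add $t3, $t3, 18 → $t3=26+18=44
mul $t3, $t3, $t7 → $t3=44*0=0
add $t7, $t7, $t3 → $t7=0+0=0
lw $t3, (32) → $t3=M[32]=4
sll $t7, $t3, 1 → $t7=4<<1=8
sw $t3, (32) → M[32]=4
halt.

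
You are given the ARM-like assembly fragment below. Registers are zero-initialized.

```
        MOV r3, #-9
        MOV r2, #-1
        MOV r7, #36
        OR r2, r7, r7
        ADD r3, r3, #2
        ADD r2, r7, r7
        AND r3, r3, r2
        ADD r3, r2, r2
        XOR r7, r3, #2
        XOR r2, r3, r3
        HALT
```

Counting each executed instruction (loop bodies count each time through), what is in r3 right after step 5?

after MOV r3, #-9: r3=-9
after MOV r2, #-1: r2=-1
after MOV r7, #36: r7=36
after OR r2, r7, r7: r2=36|36=36
after ADD r3, r3, #2: r3=(-9)+2=-7
After step 5: r3 = -7.

-7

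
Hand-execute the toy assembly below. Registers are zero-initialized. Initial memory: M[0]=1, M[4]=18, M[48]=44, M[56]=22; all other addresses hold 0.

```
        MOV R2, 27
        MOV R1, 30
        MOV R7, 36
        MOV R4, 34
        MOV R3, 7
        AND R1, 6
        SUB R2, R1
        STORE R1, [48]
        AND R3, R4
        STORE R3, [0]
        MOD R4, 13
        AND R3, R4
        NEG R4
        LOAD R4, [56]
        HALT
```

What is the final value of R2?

21

MOV R2, 27 → R2=27
MOV R1, 30 → R1=30
MOV R7, 36 → R7=36
MOV R4, 34 → R4=34
MOV R3, 7 → R3=7
AND R1, 6 → R1=30&6=6
SUB R2, R1 → R2=27-6=21
STORE R1, [48] → M[48]=6
AND R3, R4 → R3=7&34=2
STORE R3, [0] → M[0]=2
MOD R4, 13 → R4=34%13=8
AND R3, R4 → R3=2&8=0
NEG R4 → R4=-(8)=-8
LOAD R4, [56] → R4=M[56]=22
halt.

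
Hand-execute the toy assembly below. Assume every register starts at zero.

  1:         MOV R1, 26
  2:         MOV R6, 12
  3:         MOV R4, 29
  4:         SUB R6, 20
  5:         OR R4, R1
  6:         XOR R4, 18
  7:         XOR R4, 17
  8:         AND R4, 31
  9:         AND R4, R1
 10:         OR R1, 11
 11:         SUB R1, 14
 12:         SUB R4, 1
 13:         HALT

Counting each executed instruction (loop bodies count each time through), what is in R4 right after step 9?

24

MOV R1, 26 → R1=26
MOV R6, 12 → R6=12
MOV R4, 29 → R4=29
SUB R6, 20 → R6=12-20=-8
OR R4, R1 → R4=29|26=31
XOR R4, 18 → R4=31^18=13
XOR R4, 17 → R4=13^17=28
AND R4, 31 → R4=28&31=28
AND R4, R1 → R4=28&26=24
After step 9: R4 = 24.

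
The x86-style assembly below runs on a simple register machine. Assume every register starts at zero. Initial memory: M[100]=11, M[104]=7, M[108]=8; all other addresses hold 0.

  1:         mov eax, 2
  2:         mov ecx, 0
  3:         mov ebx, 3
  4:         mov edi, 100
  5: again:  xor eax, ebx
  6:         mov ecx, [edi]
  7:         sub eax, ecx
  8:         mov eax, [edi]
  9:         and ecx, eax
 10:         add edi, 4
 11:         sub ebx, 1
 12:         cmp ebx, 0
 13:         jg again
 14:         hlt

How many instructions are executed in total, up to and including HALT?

mov eax, 2 → eax=2
mov ecx, 0 → ecx=0
mov ebx, 3 → ebx=3
mov edi, 100 → edi=100
xor eax, ebx → eax=2^3=1
mov ecx, [edi] → ecx=M[100]=11
sub eax, ecx → eax=1-11=-10
mov eax, [edi] → eax=M[100]=11
and ecx, eax → ecx=11&11=11
add edi, 4 → edi=100+4=104
sub ebx, 1 → ebx=3-1=2
cmp ebx, 0  (cmp 2,0)
jg again: taken
xor eax, ebx → eax=11^2=9
mov ecx, [edi] → ecx=M[104]=7
sub eax, ecx → eax=9-7=2
mov eax, [edi] → eax=M[104]=7
and ecx, eax → ecx=7&7=7
add edi, 4 → edi=104+4=108
sub ebx, 1 → ebx=2-1=1
cmp ebx, 0  (cmp 1,0)
jg again: taken
xor eax, ebx → eax=7^1=6
mov ecx, [edi] → ecx=M[108]=8
sub eax, ecx → eax=6-8=-2
mov eax, [edi] → eax=M[108]=8
and ecx, eax → ecx=8&8=8
add edi, 4 → edi=108+4=112
sub ebx, 1 → ebx=1-1=0
cmp ebx, 0  (cmp 0,0)
jg again: not taken
halt.
Total executed instructions: 32.

32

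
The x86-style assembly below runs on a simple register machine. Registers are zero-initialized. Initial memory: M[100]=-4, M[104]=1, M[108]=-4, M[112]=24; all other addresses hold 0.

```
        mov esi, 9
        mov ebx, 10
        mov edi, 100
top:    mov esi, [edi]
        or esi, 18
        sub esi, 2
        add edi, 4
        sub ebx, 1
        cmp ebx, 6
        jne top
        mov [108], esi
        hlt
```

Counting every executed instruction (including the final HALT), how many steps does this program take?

mov esi, 9 → esi=9
mov ebx, 10 → ebx=10
mov edi, 100 → edi=100
mov esi, [edi] → esi=M[100]=-4
or esi, 18 → esi=(-4)|18=-2
sub esi, 2 → esi=(-2)-2=-4
add edi, 4 → edi=100+4=104
sub ebx, 1 → ebx=10-1=9
cmp ebx, 6  (cmp 9,6)
jne top: taken
mov esi, [edi] → esi=M[104]=1
or esi, 18 → esi=1|18=19
sub esi, 2 → esi=19-2=17
add edi, 4 → edi=104+4=108
sub ebx, 1 → ebx=9-1=8
cmp ebx, 6  (cmp 8,6)
jne top: taken
mov esi, [edi] → esi=M[108]=-4
or esi, 18 → esi=(-4)|18=-2
sub esi, 2 → esi=(-2)-2=-4
add edi, 4 → edi=108+4=112
sub ebx, 1 → ebx=8-1=7
cmp ebx, 6  (cmp 7,6)
jne top: taken
mov esi, [edi] → esi=M[112]=24
or esi, 18 → esi=24|18=26
sub esi, 2 → esi=26-2=24
add edi, 4 → edi=112+4=116
sub ebx, 1 → ebx=7-1=6
cmp ebx, 6  (cmp 6,6)
jne top: not taken
mov [108], esi → M[108]=24
halt.
Total executed instructions: 33.

33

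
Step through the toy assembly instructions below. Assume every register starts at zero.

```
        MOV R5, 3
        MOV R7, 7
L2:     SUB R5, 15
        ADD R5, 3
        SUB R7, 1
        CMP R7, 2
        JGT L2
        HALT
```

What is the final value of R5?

R5=3
R7=7
R5=3-15=-12
R5=(-12)+3=-9
R7=7-1=6
CMP R7, 2  (cmp 6,2)
JGT L2: taken
R5=(-9)-15=-24
R5=(-24)+3=-21
R7=6-1=5
CMP R7, 2  (cmp 5,2)
JGT L2: taken
R5=(-21)-15=-36
R5=(-36)+3=-33
R7=5-1=4
CMP R7, 2  (cmp 4,2)
JGT L2: taken
R5=(-33)-15=-48
R5=(-48)+3=-45
R7=4-1=3
CMP R7, 2  (cmp 3,2)
JGT L2: taken
R5=(-45)-15=-60
R5=(-60)+3=-57
R7=3-1=2
CMP R7, 2  (cmp 2,2)
JGT L2: not taken
halt.

-57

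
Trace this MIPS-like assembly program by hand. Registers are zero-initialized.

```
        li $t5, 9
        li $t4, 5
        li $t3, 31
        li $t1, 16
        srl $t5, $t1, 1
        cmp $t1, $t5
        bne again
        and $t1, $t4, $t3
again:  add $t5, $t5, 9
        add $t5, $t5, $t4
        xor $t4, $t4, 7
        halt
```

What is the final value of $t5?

li $t5, 9 → $t5=9
li $t4, 5 → $t4=5
li $t3, 31 → $t3=31
li $t1, 16 → $t1=16
srl $t5, $t1, 1 → $t5=16>>1=8
cmp $t1, $t5  (cmp 16,8)
bne again: taken
add $t5, $t5, 9 → $t5=8+9=17
add $t5, $t5, $t4 → $t5=17+5=22
xor $t4, $t4, 7 → $t4=5^7=2
halt.

22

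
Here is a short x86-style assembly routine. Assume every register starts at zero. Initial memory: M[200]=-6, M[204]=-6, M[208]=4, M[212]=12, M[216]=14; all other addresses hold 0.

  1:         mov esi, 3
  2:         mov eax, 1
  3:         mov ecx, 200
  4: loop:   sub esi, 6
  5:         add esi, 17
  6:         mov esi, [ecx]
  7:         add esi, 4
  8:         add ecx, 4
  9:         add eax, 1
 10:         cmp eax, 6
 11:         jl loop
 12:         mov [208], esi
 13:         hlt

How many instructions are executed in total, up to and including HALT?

45

after mov esi, 3: esi=3
after mov eax, 1: eax=1
after mov ecx, 200: ecx=200
after sub esi, 6: esi=3-6=-3
after add esi, 17: esi=(-3)+17=14
after mov esi, [ecx]: esi=M[200]=-6
after add esi, 4: esi=(-6)+4=-2
after add ecx, 4: ecx=200+4=204
after add eax, 1: eax=1+1=2
cmp eax, 6  (cmp 2,6)
jl loop: taken
after sub esi, 6: esi=(-2)-6=-8
after add esi, 17: esi=(-8)+17=9
after mov esi, [ecx]: esi=M[204]=-6
after add esi, 4: esi=(-6)+4=-2
after add ecx, 4: ecx=204+4=208
after add eax, 1: eax=2+1=3
cmp eax, 6  (cmp 3,6)
jl loop: taken
after sub esi, 6: esi=(-2)-6=-8
after add esi, 17: esi=(-8)+17=9
after mov esi, [ecx]: esi=M[208]=4
after add esi, 4: esi=4+4=8
after add ecx, 4: ecx=208+4=212
after add eax, 1: eax=3+1=4
cmp eax, 6  (cmp 4,6)
jl loop: taken
after sub esi, 6: esi=8-6=2
after add esi, 17: esi=2+17=19
after mov esi, [ecx]: esi=M[212]=12
after add esi, 4: esi=12+4=16
after add ecx, 4: ecx=212+4=216
after add eax, 1: eax=4+1=5
cmp eax, 6  (cmp 5,6)
jl loop: taken
after sub esi, 6: esi=16-6=10
after add esi, 17: esi=10+17=27
after mov esi, [ecx]: esi=M[216]=14
after add esi, 4: esi=14+4=18
after add ecx, 4: ecx=216+4=220
after add eax, 1: eax=5+1=6
cmp eax, 6  (cmp 6,6)
jl loop: not taken
mov [208], esi → M[208]=18
halt.
Total executed instructions: 45.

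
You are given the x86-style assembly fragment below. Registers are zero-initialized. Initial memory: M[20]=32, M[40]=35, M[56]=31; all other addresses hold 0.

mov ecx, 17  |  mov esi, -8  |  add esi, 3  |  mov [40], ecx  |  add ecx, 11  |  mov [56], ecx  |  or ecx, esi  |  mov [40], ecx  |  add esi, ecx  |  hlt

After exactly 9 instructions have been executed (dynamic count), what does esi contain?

mov ecx, 17 → ecx=17
mov esi, -8 → esi=-8
add esi, 3 → esi=(-8)+3=-5
mov [40], ecx → M[40]=17
add ecx, 11 → ecx=17+11=28
mov [56], ecx → M[56]=28
or ecx, esi → ecx=28|(-5)=-1
mov [40], ecx → M[40]=-1
add esi, ecx → esi=(-5)+(-1)=-6
After step 9: esi = -6.

-6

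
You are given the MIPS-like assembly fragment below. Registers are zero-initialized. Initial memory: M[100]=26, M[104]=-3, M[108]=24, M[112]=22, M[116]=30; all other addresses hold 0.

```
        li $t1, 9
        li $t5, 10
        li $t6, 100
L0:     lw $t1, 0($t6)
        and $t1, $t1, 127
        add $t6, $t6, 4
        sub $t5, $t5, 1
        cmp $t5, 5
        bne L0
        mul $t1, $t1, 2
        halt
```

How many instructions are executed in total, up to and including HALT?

li $t1, 9 → $t1=9
li $t5, 10 → $t5=10
li $t6, 100 → $t6=100
lw $t1, 0($t6) → $t1=M[100]=26
and $t1, $t1, 127 → $t1=26&127=26
add $t6, $t6, 4 → $t6=100+4=104
sub $t5, $t5, 1 → $t5=10-1=9
cmp $t5, 5  (cmp 9,5)
bne L0: taken
lw $t1, 0($t6) → $t1=M[104]=-3
and $t1, $t1, 127 → $t1=(-3)&127=125
add $t6, $t6, 4 → $t6=104+4=108
sub $t5, $t5, 1 → $t5=9-1=8
cmp $t5, 5  (cmp 8,5)
bne L0: taken
lw $t1, 0($t6) → $t1=M[108]=24
and $t1, $t1, 127 → $t1=24&127=24
add $t6, $t6, 4 → $t6=108+4=112
sub $t5, $t5, 1 → $t5=8-1=7
cmp $t5, 5  (cmp 7,5)
bne L0: taken
lw $t1, 0($t6) → $t1=M[112]=22
and $t1, $t1, 127 → $t1=22&127=22
add $t6, $t6, 4 → $t6=112+4=116
sub $t5, $t5, 1 → $t5=7-1=6
cmp $t5, 5  (cmp 6,5)
bne L0: taken
lw $t1, 0($t6) → $t1=M[116]=30
and $t1, $t1, 127 → $t1=30&127=30
add $t6, $t6, 4 → $t6=116+4=120
sub $t5, $t5, 1 → $t5=6-1=5
cmp $t5, 5  (cmp 5,5)
bne L0: not taken
mul $t1, $t1, 2 → $t1=30*2=60
halt.
Total executed instructions: 35.

35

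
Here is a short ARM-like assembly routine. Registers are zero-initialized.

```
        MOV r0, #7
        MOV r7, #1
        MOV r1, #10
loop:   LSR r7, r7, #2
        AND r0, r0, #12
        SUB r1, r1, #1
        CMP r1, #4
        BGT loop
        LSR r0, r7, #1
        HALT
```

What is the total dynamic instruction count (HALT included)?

35

r0=7
r7=1
r1=10
r7=1>>2=0
r0=7&12=4
r1=10-1=9
CMP r1, #4  (cmp 9,4)
BGT loop: taken
r7=0>>2=0
r0=4&12=4
r1=9-1=8
CMP r1, #4  (cmp 8,4)
BGT loop: taken
r7=0>>2=0
r0=4&12=4
r1=8-1=7
CMP r1, #4  (cmp 7,4)
BGT loop: taken
r7=0>>2=0
r0=4&12=4
r1=7-1=6
CMP r1, #4  (cmp 6,4)
BGT loop: taken
r7=0>>2=0
r0=4&12=4
r1=6-1=5
CMP r1, #4  (cmp 5,4)
BGT loop: taken
r7=0>>2=0
r0=4&12=4
r1=5-1=4
CMP r1, #4  (cmp 4,4)
BGT loop: not taken
r0=0>>1=0
halt.
Total executed instructions: 35.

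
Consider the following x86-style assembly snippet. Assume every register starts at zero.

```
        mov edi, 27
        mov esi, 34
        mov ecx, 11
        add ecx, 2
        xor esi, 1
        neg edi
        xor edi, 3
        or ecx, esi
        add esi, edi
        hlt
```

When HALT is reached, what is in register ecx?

after mov edi, 27: edi=27
after mov esi, 34: esi=34
after mov ecx, 11: ecx=11
after add ecx, 2: ecx=11+2=13
after xor esi, 1: esi=34^1=35
after neg edi: edi=-(27)=-27
after xor edi, 3: edi=(-27)^3=-26
after or ecx, esi: ecx=13|35=47
after add esi, edi: esi=35+(-26)=9
halt.

47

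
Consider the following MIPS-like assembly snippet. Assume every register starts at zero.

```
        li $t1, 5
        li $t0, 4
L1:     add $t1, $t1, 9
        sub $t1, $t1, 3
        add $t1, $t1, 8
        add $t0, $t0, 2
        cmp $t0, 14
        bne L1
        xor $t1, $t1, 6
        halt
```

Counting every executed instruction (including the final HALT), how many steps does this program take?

34

after li $t1, 5: $t1=5
after li $t0, 4: $t0=4
after add $t1, $t1, 9: $t1=5+9=14
after sub $t1, $t1, 3: $t1=14-3=11
after add $t1, $t1, 8: $t1=11+8=19
after add $t0, $t0, 2: $t0=4+2=6
cmp $t0, 14  (cmp 6,14)
bne L1: taken
after add $t1, $t1, 9: $t1=19+9=28
after sub $t1, $t1, 3: $t1=28-3=25
after add $t1, $t1, 8: $t1=25+8=33
after add $t0, $t0, 2: $t0=6+2=8
cmp $t0, 14  (cmp 8,14)
bne L1: taken
after add $t1, $t1, 9: $t1=33+9=42
after sub $t1, $t1, 3: $t1=42-3=39
after add $t1, $t1, 8: $t1=39+8=47
after add $t0, $t0, 2: $t0=8+2=10
cmp $t0, 14  (cmp 10,14)
bne L1: taken
after add $t1, $t1, 9: $t1=47+9=56
after sub $t1, $t1, 3: $t1=56-3=53
after add $t1, $t1, 8: $t1=53+8=61
after add $t0, $t0, 2: $t0=10+2=12
cmp $t0, 14  (cmp 12,14)
bne L1: taken
after add $t1, $t1, 9: $t1=61+9=70
after sub $t1, $t1, 3: $t1=70-3=67
after add $t1, $t1, 8: $t1=67+8=75
after add $t0, $t0, 2: $t0=12+2=14
cmp $t0, 14  (cmp 14,14)
bne L1: not taken
after xor $t1, $t1, 6: $t1=75^6=77
halt.
Total executed instructions: 34.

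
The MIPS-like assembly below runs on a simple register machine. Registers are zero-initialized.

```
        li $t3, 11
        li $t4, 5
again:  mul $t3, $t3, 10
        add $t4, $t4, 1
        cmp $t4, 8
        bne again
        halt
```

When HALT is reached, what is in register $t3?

after li $t3, 11: $t3=11
after li $t4, 5: $t4=5
after mul $t3, $t3, 10: $t3=11*10=110
after add $t4, $t4, 1: $t4=5+1=6
cmp $t4, 8  (cmp 6,8)
bne again: taken
after mul $t3, $t3, 10: $t3=110*10=1100
after add $t4, $t4, 1: $t4=6+1=7
cmp $t4, 8  (cmp 7,8)
bne again: taken
after mul $t3, $t3, 10: $t3=1100*10=11000
after add $t4, $t4, 1: $t4=7+1=8
cmp $t4, 8  (cmp 8,8)
bne again: not taken
halt.

11000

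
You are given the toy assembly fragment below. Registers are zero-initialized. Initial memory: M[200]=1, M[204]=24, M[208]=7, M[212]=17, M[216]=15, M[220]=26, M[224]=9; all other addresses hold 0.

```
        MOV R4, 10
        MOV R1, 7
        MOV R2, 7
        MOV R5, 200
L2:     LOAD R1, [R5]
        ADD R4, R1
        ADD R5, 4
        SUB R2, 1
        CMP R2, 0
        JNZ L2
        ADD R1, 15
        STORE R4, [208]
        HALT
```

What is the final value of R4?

109

after MOV R4, 10: R4=10
after MOV R1, 7: R1=7
after MOV R2, 7: R2=7
after MOV R5, 200: R5=200
after LOAD R1, [R5]: R1=M[200]=1
after ADD R4, R1: R4=10+1=11
after ADD R5, 4: R5=200+4=204
after SUB R2, 1: R2=7-1=6
CMP R2, 0  (cmp 6,0)
JNZ L2: taken
after LOAD R1, [R5]: R1=M[204]=24
after ADD R4, R1: R4=11+24=35
after ADD R5, 4: R5=204+4=208
after SUB R2, 1: R2=6-1=5
CMP R2, 0  (cmp 5,0)
JNZ L2: taken
after LOAD R1, [R5]: R1=M[208]=7
after ADD R4, R1: R4=35+7=42
after ADD R5, 4: R5=208+4=212
after SUB R2, 1: R2=5-1=4
CMP R2, 0  (cmp 4,0)
JNZ L2: taken
after LOAD R1, [R5]: R1=M[212]=17
after ADD R4, R1: R4=42+17=59
after ADD R5, 4: R5=212+4=216
after SUB R2, 1: R2=4-1=3
CMP R2, 0  (cmp 3,0)
JNZ L2: taken
after LOAD R1, [R5]: R1=M[216]=15
after ADD R4, R1: R4=59+15=74
after ADD R5, 4: R5=216+4=220
after SUB R2, 1: R2=3-1=2
CMP R2, 0  (cmp 2,0)
JNZ L2: taken
after LOAD R1, [R5]: R1=M[220]=26
after ADD R4, R1: R4=74+26=100
after ADD R5, 4: R5=220+4=224
after SUB R2, 1: R2=2-1=1
CMP R2, 0  (cmp 1,0)
JNZ L2: taken
after LOAD R1, [R5]: R1=M[224]=9
after ADD R4, R1: R4=100+9=109
after ADD R5, 4: R5=224+4=228
after SUB R2, 1: R2=1-1=0
CMP R2, 0  (cmp 0,0)
JNZ L2: not taken
after ADD R1, 15: R1=9+15=24
STORE R4, [208] → M[208]=109
halt.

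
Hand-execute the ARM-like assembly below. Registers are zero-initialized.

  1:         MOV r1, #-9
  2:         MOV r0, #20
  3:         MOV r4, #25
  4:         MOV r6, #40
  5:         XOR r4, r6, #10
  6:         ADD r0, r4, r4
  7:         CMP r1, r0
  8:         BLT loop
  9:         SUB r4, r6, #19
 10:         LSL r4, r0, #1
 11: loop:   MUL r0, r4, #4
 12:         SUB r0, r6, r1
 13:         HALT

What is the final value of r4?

34

MOV r1, #-9 → r1=-9
MOV r0, #20 → r0=20
MOV r4, #25 → r4=25
MOV r6, #40 → r6=40
XOR r4, r6, #10 → r4=40^10=34
ADD r0, r4, r4 → r0=34+34=68
CMP r1, r0  (cmp -9,68)
BLT loop: taken
MUL r0, r4, #4 → r0=34*4=136
SUB r0, r6, r1 → r0=40-(-9)=49
halt.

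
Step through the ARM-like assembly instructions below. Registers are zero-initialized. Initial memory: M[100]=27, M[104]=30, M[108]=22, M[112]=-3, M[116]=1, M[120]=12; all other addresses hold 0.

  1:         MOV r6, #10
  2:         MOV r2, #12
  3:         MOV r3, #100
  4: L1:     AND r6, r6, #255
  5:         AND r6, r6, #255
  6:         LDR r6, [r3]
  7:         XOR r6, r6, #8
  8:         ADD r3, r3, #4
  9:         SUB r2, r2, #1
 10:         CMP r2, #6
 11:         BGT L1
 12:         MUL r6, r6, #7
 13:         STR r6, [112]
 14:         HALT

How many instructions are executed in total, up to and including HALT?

54

after MOV r6, #10: r6=10
after MOV r2, #12: r2=12
after MOV r3, #100: r3=100
after AND r6, r6, #255: r6=10&255=10
after AND r6, r6, #255: r6=10&255=10
after LDR r6, [r3]: r6=M[100]=27
after XOR r6, r6, #8: r6=27^8=19
after ADD r3, r3, #4: r3=100+4=104
after SUB r2, r2, #1: r2=12-1=11
CMP r2, #6  (cmp 11,6)
BGT L1: taken
after AND r6, r6, #255: r6=19&255=19
after AND r6, r6, #255: r6=19&255=19
after LDR r6, [r3]: r6=M[104]=30
after XOR r6, r6, #8: r6=30^8=22
after ADD r3, r3, #4: r3=104+4=108
after SUB r2, r2, #1: r2=11-1=10
CMP r2, #6  (cmp 10,6)
BGT L1: taken
after AND r6, r6, #255: r6=22&255=22
after AND r6, r6, #255: r6=22&255=22
after LDR r6, [r3]: r6=M[108]=22
after XOR r6, r6, #8: r6=22^8=30
after ADD r3, r3, #4: r3=108+4=112
after SUB r2, r2, #1: r2=10-1=9
CMP r2, #6  (cmp 9,6)
BGT L1: taken
after AND r6, r6, #255: r6=30&255=30
after AND r6, r6, #255: r6=30&255=30
after LDR r6, [r3]: r6=M[112]=-3
after XOR r6, r6, #8: r6=(-3)^8=-11
after ADD r3, r3, #4: r3=112+4=116
after SUB r2, r2, #1: r2=9-1=8
CMP r2, #6  (cmp 8,6)
BGT L1: taken
after AND r6, r6, #255: r6=(-11)&255=245
after AND r6, r6, #255: r6=245&255=245
after LDR r6, [r3]: r6=M[116]=1
after XOR r6, r6, #8: r6=1^8=9
after ADD r3, r3, #4: r3=116+4=120
after SUB r2, r2, #1: r2=8-1=7
CMP r2, #6  (cmp 7,6)
BGT L1: taken
after AND r6, r6, #255: r6=9&255=9
after AND r6, r6, #255: r6=9&255=9
after LDR r6, [r3]: r6=M[120]=12
after XOR r6, r6, #8: r6=12^8=4
after ADD r3, r3, #4: r3=120+4=124
after SUB r2, r2, #1: r2=7-1=6
CMP r2, #6  (cmp 6,6)
BGT L1: not taken
after MUL r6, r6, #7: r6=4*7=28
STR r6, [112] → M[112]=28
halt.
Total executed instructions: 54.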